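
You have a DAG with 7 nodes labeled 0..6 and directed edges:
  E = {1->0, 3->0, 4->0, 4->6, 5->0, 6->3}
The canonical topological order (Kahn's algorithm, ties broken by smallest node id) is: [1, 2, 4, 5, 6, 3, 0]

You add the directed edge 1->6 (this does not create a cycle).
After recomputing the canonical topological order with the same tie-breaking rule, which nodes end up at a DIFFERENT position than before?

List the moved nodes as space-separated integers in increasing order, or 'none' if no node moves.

Answer: none

Derivation:
Old toposort: [1, 2, 4, 5, 6, 3, 0]
Added edge 1->6
Recompute Kahn (smallest-id tiebreak):
  initial in-degrees: [4, 0, 0, 1, 0, 0, 2]
  ready (indeg=0): [1, 2, 4, 5]
  pop 1: indeg[0]->3; indeg[6]->1 | ready=[2, 4, 5] | order so far=[1]
  pop 2: no out-edges | ready=[4, 5] | order so far=[1, 2]
  pop 4: indeg[0]->2; indeg[6]->0 | ready=[5, 6] | order so far=[1, 2, 4]
  pop 5: indeg[0]->1 | ready=[6] | order so far=[1, 2, 4, 5]
  pop 6: indeg[3]->0 | ready=[3] | order so far=[1, 2, 4, 5, 6]
  pop 3: indeg[0]->0 | ready=[0] | order so far=[1, 2, 4, 5, 6, 3]
  pop 0: no out-edges | ready=[] | order so far=[1, 2, 4, 5, 6, 3, 0]
New canonical toposort: [1, 2, 4, 5, 6, 3, 0]
Compare positions:
  Node 0: index 6 -> 6 (same)
  Node 1: index 0 -> 0 (same)
  Node 2: index 1 -> 1 (same)
  Node 3: index 5 -> 5 (same)
  Node 4: index 2 -> 2 (same)
  Node 5: index 3 -> 3 (same)
  Node 6: index 4 -> 4 (same)
Nodes that changed position: none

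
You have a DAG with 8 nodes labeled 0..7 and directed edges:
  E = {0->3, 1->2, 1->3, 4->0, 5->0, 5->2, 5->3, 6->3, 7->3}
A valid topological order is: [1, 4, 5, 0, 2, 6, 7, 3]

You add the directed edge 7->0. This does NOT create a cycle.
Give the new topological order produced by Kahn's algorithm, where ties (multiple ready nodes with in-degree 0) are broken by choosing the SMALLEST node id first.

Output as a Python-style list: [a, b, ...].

Answer: [1, 4, 5, 2, 6, 7, 0, 3]

Derivation:
Old toposort: [1, 4, 5, 0, 2, 6, 7, 3]
Added edge: 7->0
Position of 7 (6) > position of 0 (3). Must reorder: 7 must now come before 0.
Run Kahn's algorithm (break ties by smallest node id):
  initial in-degrees: [3, 0, 2, 5, 0, 0, 0, 0]
  ready (indeg=0): [1, 4, 5, 6, 7]
  pop 1: indeg[2]->1; indeg[3]->4 | ready=[4, 5, 6, 7] | order so far=[1]
  pop 4: indeg[0]->2 | ready=[5, 6, 7] | order so far=[1, 4]
  pop 5: indeg[0]->1; indeg[2]->0; indeg[3]->3 | ready=[2, 6, 7] | order so far=[1, 4, 5]
  pop 2: no out-edges | ready=[6, 7] | order so far=[1, 4, 5, 2]
  pop 6: indeg[3]->2 | ready=[7] | order so far=[1, 4, 5, 2, 6]
  pop 7: indeg[0]->0; indeg[3]->1 | ready=[0] | order so far=[1, 4, 5, 2, 6, 7]
  pop 0: indeg[3]->0 | ready=[3] | order so far=[1, 4, 5, 2, 6, 7, 0]
  pop 3: no out-edges | ready=[] | order so far=[1, 4, 5, 2, 6, 7, 0, 3]
  Result: [1, 4, 5, 2, 6, 7, 0, 3]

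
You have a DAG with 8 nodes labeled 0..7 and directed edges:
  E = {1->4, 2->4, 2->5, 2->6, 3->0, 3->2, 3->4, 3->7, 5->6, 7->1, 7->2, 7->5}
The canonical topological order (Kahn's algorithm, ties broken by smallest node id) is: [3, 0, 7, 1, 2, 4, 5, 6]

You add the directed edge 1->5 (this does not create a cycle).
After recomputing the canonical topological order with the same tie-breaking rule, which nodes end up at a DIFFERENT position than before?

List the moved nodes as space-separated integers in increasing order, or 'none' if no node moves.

Answer: none

Derivation:
Old toposort: [3, 0, 7, 1, 2, 4, 5, 6]
Added edge 1->5
Recompute Kahn (smallest-id tiebreak):
  initial in-degrees: [1, 1, 2, 0, 3, 3, 2, 1]
  ready (indeg=0): [3]
  pop 3: indeg[0]->0; indeg[2]->1; indeg[4]->2; indeg[7]->0 | ready=[0, 7] | order so far=[3]
  pop 0: no out-edges | ready=[7] | order so far=[3, 0]
  pop 7: indeg[1]->0; indeg[2]->0; indeg[5]->2 | ready=[1, 2] | order so far=[3, 0, 7]
  pop 1: indeg[4]->1; indeg[5]->1 | ready=[2] | order so far=[3, 0, 7, 1]
  pop 2: indeg[4]->0; indeg[5]->0; indeg[6]->1 | ready=[4, 5] | order so far=[3, 0, 7, 1, 2]
  pop 4: no out-edges | ready=[5] | order so far=[3, 0, 7, 1, 2, 4]
  pop 5: indeg[6]->0 | ready=[6] | order so far=[3, 0, 7, 1, 2, 4, 5]
  pop 6: no out-edges | ready=[] | order so far=[3, 0, 7, 1, 2, 4, 5, 6]
New canonical toposort: [3, 0, 7, 1, 2, 4, 5, 6]
Compare positions:
  Node 0: index 1 -> 1 (same)
  Node 1: index 3 -> 3 (same)
  Node 2: index 4 -> 4 (same)
  Node 3: index 0 -> 0 (same)
  Node 4: index 5 -> 5 (same)
  Node 5: index 6 -> 6 (same)
  Node 6: index 7 -> 7 (same)
  Node 7: index 2 -> 2 (same)
Nodes that changed position: none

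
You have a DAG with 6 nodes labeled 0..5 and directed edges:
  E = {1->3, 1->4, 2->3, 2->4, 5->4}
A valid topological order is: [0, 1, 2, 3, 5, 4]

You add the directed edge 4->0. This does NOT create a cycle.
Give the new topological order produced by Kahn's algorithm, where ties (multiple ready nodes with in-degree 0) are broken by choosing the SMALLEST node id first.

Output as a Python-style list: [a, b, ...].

Old toposort: [0, 1, 2, 3, 5, 4]
Added edge: 4->0
Position of 4 (5) > position of 0 (0). Must reorder: 4 must now come before 0.
Run Kahn's algorithm (break ties by smallest node id):
  initial in-degrees: [1, 0, 0, 2, 3, 0]
  ready (indeg=0): [1, 2, 5]
  pop 1: indeg[3]->1; indeg[4]->2 | ready=[2, 5] | order so far=[1]
  pop 2: indeg[3]->0; indeg[4]->1 | ready=[3, 5] | order so far=[1, 2]
  pop 3: no out-edges | ready=[5] | order so far=[1, 2, 3]
  pop 5: indeg[4]->0 | ready=[4] | order so far=[1, 2, 3, 5]
  pop 4: indeg[0]->0 | ready=[0] | order so far=[1, 2, 3, 5, 4]
  pop 0: no out-edges | ready=[] | order so far=[1, 2, 3, 5, 4, 0]
  Result: [1, 2, 3, 5, 4, 0]

Answer: [1, 2, 3, 5, 4, 0]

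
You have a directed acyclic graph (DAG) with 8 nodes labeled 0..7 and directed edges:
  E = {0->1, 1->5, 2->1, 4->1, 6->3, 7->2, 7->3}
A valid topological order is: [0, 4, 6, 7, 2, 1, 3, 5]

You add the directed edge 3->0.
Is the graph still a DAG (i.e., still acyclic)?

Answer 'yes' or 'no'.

Answer: yes

Derivation:
Given toposort: [0, 4, 6, 7, 2, 1, 3, 5]
Position of 3: index 6; position of 0: index 0
New edge 3->0: backward (u after v in old order)
Backward edge: old toposort is now invalid. Check if this creates a cycle.
Does 0 already reach 3? Reachable from 0: [0, 1, 5]. NO -> still a DAG (reorder needed).
Still a DAG? yes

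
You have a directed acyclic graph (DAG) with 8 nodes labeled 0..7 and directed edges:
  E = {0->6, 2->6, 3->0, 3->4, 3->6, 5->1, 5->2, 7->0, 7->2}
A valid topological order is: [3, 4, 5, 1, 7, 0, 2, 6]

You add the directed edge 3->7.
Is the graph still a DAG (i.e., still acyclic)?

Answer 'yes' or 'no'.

Given toposort: [3, 4, 5, 1, 7, 0, 2, 6]
Position of 3: index 0; position of 7: index 4
New edge 3->7: forward
Forward edge: respects the existing order. Still a DAG, same toposort still valid.
Still a DAG? yes

Answer: yes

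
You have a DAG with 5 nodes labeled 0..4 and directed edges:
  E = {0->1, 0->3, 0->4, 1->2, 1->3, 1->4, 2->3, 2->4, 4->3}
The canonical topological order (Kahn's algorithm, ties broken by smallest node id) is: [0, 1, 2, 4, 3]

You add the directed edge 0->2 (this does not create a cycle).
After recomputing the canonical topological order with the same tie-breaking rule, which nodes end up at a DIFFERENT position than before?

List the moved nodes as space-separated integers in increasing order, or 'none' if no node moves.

Old toposort: [0, 1, 2, 4, 3]
Added edge 0->2
Recompute Kahn (smallest-id tiebreak):
  initial in-degrees: [0, 1, 2, 4, 3]
  ready (indeg=0): [0]
  pop 0: indeg[1]->0; indeg[2]->1; indeg[3]->3; indeg[4]->2 | ready=[1] | order so far=[0]
  pop 1: indeg[2]->0; indeg[3]->2; indeg[4]->1 | ready=[2] | order so far=[0, 1]
  pop 2: indeg[3]->1; indeg[4]->0 | ready=[4] | order so far=[0, 1, 2]
  pop 4: indeg[3]->0 | ready=[3] | order so far=[0, 1, 2, 4]
  pop 3: no out-edges | ready=[] | order so far=[0, 1, 2, 4, 3]
New canonical toposort: [0, 1, 2, 4, 3]
Compare positions:
  Node 0: index 0 -> 0 (same)
  Node 1: index 1 -> 1 (same)
  Node 2: index 2 -> 2 (same)
  Node 3: index 4 -> 4 (same)
  Node 4: index 3 -> 3 (same)
Nodes that changed position: none

Answer: none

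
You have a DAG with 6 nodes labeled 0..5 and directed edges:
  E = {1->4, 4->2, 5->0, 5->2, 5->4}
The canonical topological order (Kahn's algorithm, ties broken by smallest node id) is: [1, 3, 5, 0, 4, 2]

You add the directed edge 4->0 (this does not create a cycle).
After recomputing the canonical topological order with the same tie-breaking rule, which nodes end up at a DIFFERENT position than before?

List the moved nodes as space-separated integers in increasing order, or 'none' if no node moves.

Answer: 0 4

Derivation:
Old toposort: [1, 3, 5, 0, 4, 2]
Added edge 4->0
Recompute Kahn (smallest-id tiebreak):
  initial in-degrees: [2, 0, 2, 0, 2, 0]
  ready (indeg=0): [1, 3, 5]
  pop 1: indeg[4]->1 | ready=[3, 5] | order so far=[1]
  pop 3: no out-edges | ready=[5] | order so far=[1, 3]
  pop 5: indeg[0]->1; indeg[2]->1; indeg[4]->0 | ready=[4] | order so far=[1, 3, 5]
  pop 4: indeg[0]->0; indeg[2]->0 | ready=[0, 2] | order so far=[1, 3, 5, 4]
  pop 0: no out-edges | ready=[2] | order so far=[1, 3, 5, 4, 0]
  pop 2: no out-edges | ready=[] | order so far=[1, 3, 5, 4, 0, 2]
New canonical toposort: [1, 3, 5, 4, 0, 2]
Compare positions:
  Node 0: index 3 -> 4 (moved)
  Node 1: index 0 -> 0 (same)
  Node 2: index 5 -> 5 (same)
  Node 3: index 1 -> 1 (same)
  Node 4: index 4 -> 3 (moved)
  Node 5: index 2 -> 2 (same)
Nodes that changed position: 0 4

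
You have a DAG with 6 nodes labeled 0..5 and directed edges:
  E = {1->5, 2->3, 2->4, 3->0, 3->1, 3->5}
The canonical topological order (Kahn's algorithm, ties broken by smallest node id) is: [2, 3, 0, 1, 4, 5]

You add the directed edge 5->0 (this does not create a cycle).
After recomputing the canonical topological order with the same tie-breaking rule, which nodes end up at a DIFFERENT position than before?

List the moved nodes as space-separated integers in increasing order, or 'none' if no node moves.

Answer: 0 1 4 5

Derivation:
Old toposort: [2, 3, 0, 1, 4, 5]
Added edge 5->0
Recompute Kahn (smallest-id tiebreak):
  initial in-degrees: [2, 1, 0, 1, 1, 2]
  ready (indeg=0): [2]
  pop 2: indeg[3]->0; indeg[4]->0 | ready=[3, 4] | order so far=[2]
  pop 3: indeg[0]->1; indeg[1]->0; indeg[5]->1 | ready=[1, 4] | order so far=[2, 3]
  pop 1: indeg[5]->0 | ready=[4, 5] | order so far=[2, 3, 1]
  pop 4: no out-edges | ready=[5] | order so far=[2, 3, 1, 4]
  pop 5: indeg[0]->0 | ready=[0] | order so far=[2, 3, 1, 4, 5]
  pop 0: no out-edges | ready=[] | order so far=[2, 3, 1, 4, 5, 0]
New canonical toposort: [2, 3, 1, 4, 5, 0]
Compare positions:
  Node 0: index 2 -> 5 (moved)
  Node 1: index 3 -> 2 (moved)
  Node 2: index 0 -> 0 (same)
  Node 3: index 1 -> 1 (same)
  Node 4: index 4 -> 3 (moved)
  Node 5: index 5 -> 4 (moved)
Nodes that changed position: 0 1 4 5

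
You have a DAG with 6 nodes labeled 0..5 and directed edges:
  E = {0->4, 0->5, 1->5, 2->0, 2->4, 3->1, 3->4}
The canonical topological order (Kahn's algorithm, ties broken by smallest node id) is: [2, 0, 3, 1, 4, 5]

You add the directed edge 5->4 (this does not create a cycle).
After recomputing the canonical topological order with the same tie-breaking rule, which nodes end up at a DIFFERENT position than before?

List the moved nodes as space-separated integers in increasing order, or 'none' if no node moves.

Old toposort: [2, 0, 3, 1, 4, 5]
Added edge 5->4
Recompute Kahn (smallest-id tiebreak):
  initial in-degrees: [1, 1, 0, 0, 4, 2]
  ready (indeg=0): [2, 3]
  pop 2: indeg[0]->0; indeg[4]->3 | ready=[0, 3] | order so far=[2]
  pop 0: indeg[4]->2; indeg[5]->1 | ready=[3] | order so far=[2, 0]
  pop 3: indeg[1]->0; indeg[4]->1 | ready=[1] | order so far=[2, 0, 3]
  pop 1: indeg[5]->0 | ready=[5] | order so far=[2, 0, 3, 1]
  pop 5: indeg[4]->0 | ready=[4] | order so far=[2, 0, 3, 1, 5]
  pop 4: no out-edges | ready=[] | order so far=[2, 0, 3, 1, 5, 4]
New canonical toposort: [2, 0, 3, 1, 5, 4]
Compare positions:
  Node 0: index 1 -> 1 (same)
  Node 1: index 3 -> 3 (same)
  Node 2: index 0 -> 0 (same)
  Node 3: index 2 -> 2 (same)
  Node 4: index 4 -> 5 (moved)
  Node 5: index 5 -> 4 (moved)
Nodes that changed position: 4 5

Answer: 4 5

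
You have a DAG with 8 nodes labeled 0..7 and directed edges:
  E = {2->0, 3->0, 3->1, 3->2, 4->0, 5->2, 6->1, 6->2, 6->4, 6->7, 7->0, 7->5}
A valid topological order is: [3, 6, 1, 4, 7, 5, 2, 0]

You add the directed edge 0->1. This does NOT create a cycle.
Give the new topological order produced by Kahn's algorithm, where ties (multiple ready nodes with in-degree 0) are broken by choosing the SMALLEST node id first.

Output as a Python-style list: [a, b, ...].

Answer: [3, 6, 4, 7, 5, 2, 0, 1]

Derivation:
Old toposort: [3, 6, 1, 4, 7, 5, 2, 0]
Added edge: 0->1
Position of 0 (7) > position of 1 (2). Must reorder: 0 must now come before 1.
Run Kahn's algorithm (break ties by smallest node id):
  initial in-degrees: [4, 3, 3, 0, 1, 1, 0, 1]
  ready (indeg=0): [3, 6]
  pop 3: indeg[0]->3; indeg[1]->2; indeg[2]->2 | ready=[6] | order so far=[3]
  pop 6: indeg[1]->1; indeg[2]->1; indeg[4]->0; indeg[7]->0 | ready=[4, 7] | order so far=[3, 6]
  pop 4: indeg[0]->2 | ready=[7] | order so far=[3, 6, 4]
  pop 7: indeg[0]->1; indeg[5]->0 | ready=[5] | order so far=[3, 6, 4, 7]
  pop 5: indeg[2]->0 | ready=[2] | order so far=[3, 6, 4, 7, 5]
  pop 2: indeg[0]->0 | ready=[0] | order so far=[3, 6, 4, 7, 5, 2]
  pop 0: indeg[1]->0 | ready=[1] | order so far=[3, 6, 4, 7, 5, 2, 0]
  pop 1: no out-edges | ready=[] | order so far=[3, 6, 4, 7, 5, 2, 0, 1]
  Result: [3, 6, 4, 7, 5, 2, 0, 1]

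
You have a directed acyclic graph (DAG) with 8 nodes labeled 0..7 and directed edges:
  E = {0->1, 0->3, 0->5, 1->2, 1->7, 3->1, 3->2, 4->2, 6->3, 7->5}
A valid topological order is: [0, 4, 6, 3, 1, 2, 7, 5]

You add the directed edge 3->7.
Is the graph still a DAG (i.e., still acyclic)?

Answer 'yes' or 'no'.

Answer: yes

Derivation:
Given toposort: [0, 4, 6, 3, 1, 2, 7, 5]
Position of 3: index 3; position of 7: index 6
New edge 3->7: forward
Forward edge: respects the existing order. Still a DAG, same toposort still valid.
Still a DAG? yes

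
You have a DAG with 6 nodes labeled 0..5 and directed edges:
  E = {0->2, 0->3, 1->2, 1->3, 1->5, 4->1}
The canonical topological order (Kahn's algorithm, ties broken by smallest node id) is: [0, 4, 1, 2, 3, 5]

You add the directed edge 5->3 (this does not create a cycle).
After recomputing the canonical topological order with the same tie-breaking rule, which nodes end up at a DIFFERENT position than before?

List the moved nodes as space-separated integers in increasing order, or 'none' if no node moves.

Old toposort: [0, 4, 1, 2, 3, 5]
Added edge 5->3
Recompute Kahn (smallest-id tiebreak):
  initial in-degrees: [0, 1, 2, 3, 0, 1]
  ready (indeg=0): [0, 4]
  pop 0: indeg[2]->1; indeg[3]->2 | ready=[4] | order so far=[0]
  pop 4: indeg[1]->0 | ready=[1] | order so far=[0, 4]
  pop 1: indeg[2]->0; indeg[3]->1; indeg[5]->0 | ready=[2, 5] | order so far=[0, 4, 1]
  pop 2: no out-edges | ready=[5] | order so far=[0, 4, 1, 2]
  pop 5: indeg[3]->0 | ready=[3] | order so far=[0, 4, 1, 2, 5]
  pop 3: no out-edges | ready=[] | order so far=[0, 4, 1, 2, 5, 3]
New canonical toposort: [0, 4, 1, 2, 5, 3]
Compare positions:
  Node 0: index 0 -> 0 (same)
  Node 1: index 2 -> 2 (same)
  Node 2: index 3 -> 3 (same)
  Node 3: index 4 -> 5 (moved)
  Node 4: index 1 -> 1 (same)
  Node 5: index 5 -> 4 (moved)
Nodes that changed position: 3 5

Answer: 3 5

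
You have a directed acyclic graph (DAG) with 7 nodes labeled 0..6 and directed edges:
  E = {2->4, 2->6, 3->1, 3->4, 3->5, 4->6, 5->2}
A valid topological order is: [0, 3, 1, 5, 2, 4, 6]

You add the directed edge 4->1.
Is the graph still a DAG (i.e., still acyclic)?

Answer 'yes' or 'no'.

Answer: yes

Derivation:
Given toposort: [0, 3, 1, 5, 2, 4, 6]
Position of 4: index 5; position of 1: index 2
New edge 4->1: backward (u after v in old order)
Backward edge: old toposort is now invalid. Check if this creates a cycle.
Does 1 already reach 4? Reachable from 1: [1]. NO -> still a DAG (reorder needed).
Still a DAG? yes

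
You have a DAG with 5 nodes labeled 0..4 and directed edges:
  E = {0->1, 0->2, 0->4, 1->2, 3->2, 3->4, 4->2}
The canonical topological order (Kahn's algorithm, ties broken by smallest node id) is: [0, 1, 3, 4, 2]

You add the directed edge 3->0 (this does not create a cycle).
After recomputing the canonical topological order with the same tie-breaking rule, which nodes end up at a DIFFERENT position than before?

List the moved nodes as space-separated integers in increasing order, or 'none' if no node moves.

Old toposort: [0, 1, 3, 4, 2]
Added edge 3->0
Recompute Kahn (smallest-id tiebreak):
  initial in-degrees: [1, 1, 4, 0, 2]
  ready (indeg=0): [3]
  pop 3: indeg[0]->0; indeg[2]->3; indeg[4]->1 | ready=[0] | order so far=[3]
  pop 0: indeg[1]->0; indeg[2]->2; indeg[4]->0 | ready=[1, 4] | order so far=[3, 0]
  pop 1: indeg[2]->1 | ready=[4] | order so far=[3, 0, 1]
  pop 4: indeg[2]->0 | ready=[2] | order so far=[3, 0, 1, 4]
  pop 2: no out-edges | ready=[] | order so far=[3, 0, 1, 4, 2]
New canonical toposort: [3, 0, 1, 4, 2]
Compare positions:
  Node 0: index 0 -> 1 (moved)
  Node 1: index 1 -> 2 (moved)
  Node 2: index 4 -> 4 (same)
  Node 3: index 2 -> 0 (moved)
  Node 4: index 3 -> 3 (same)
Nodes that changed position: 0 1 3

Answer: 0 1 3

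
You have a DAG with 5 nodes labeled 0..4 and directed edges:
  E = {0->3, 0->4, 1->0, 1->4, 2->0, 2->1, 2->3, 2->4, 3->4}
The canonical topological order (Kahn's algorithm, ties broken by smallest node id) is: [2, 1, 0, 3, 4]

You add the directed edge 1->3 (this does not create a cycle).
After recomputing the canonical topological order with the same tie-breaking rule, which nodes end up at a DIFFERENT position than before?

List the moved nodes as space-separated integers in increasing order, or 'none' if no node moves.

Old toposort: [2, 1, 0, 3, 4]
Added edge 1->3
Recompute Kahn (smallest-id tiebreak):
  initial in-degrees: [2, 1, 0, 3, 4]
  ready (indeg=0): [2]
  pop 2: indeg[0]->1; indeg[1]->0; indeg[3]->2; indeg[4]->3 | ready=[1] | order so far=[2]
  pop 1: indeg[0]->0; indeg[3]->1; indeg[4]->2 | ready=[0] | order so far=[2, 1]
  pop 0: indeg[3]->0; indeg[4]->1 | ready=[3] | order so far=[2, 1, 0]
  pop 3: indeg[4]->0 | ready=[4] | order so far=[2, 1, 0, 3]
  pop 4: no out-edges | ready=[] | order so far=[2, 1, 0, 3, 4]
New canonical toposort: [2, 1, 0, 3, 4]
Compare positions:
  Node 0: index 2 -> 2 (same)
  Node 1: index 1 -> 1 (same)
  Node 2: index 0 -> 0 (same)
  Node 3: index 3 -> 3 (same)
  Node 4: index 4 -> 4 (same)
Nodes that changed position: none

Answer: none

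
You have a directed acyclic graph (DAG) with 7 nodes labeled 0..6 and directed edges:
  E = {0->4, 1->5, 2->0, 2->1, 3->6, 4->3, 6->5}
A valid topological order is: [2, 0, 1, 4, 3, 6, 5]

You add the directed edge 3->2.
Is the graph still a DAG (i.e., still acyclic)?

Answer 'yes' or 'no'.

Answer: no

Derivation:
Given toposort: [2, 0, 1, 4, 3, 6, 5]
Position of 3: index 4; position of 2: index 0
New edge 3->2: backward (u after v in old order)
Backward edge: old toposort is now invalid. Check if this creates a cycle.
Does 2 already reach 3? Reachable from 2: [0, 1, 2, 3, 4, 5, 6]. YES -> cycle!
Still a DAG? no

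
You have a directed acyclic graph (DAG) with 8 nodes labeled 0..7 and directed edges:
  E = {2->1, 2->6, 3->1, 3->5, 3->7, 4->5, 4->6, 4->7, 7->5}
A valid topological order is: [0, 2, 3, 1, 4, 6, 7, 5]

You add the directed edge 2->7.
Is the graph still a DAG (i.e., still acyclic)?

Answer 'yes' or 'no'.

Given toposort: [0, 2, 3, 1, 4, 6, 7, 5]
Position of 2: index 1; position of 7: index 6
New edge 2->7: forward
Forward edge: respects the existing order. Still a DAG, same toposort still valid.
Still a DAG? yes

Answer: yes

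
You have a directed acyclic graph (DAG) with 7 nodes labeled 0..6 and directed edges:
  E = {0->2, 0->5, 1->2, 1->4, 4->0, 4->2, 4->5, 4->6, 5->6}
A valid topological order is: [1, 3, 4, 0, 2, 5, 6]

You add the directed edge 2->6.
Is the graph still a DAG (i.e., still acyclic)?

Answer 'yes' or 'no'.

Given toposort: [1, 3, 4, 0, 2, 5, 6]
Position of 2: index 4; position of 6: index 6
New edge 2->6: forward
Forward edge: respects the existing order. Still a DAG, same toposort still valid.
Still a DAG? yes

Answer: yes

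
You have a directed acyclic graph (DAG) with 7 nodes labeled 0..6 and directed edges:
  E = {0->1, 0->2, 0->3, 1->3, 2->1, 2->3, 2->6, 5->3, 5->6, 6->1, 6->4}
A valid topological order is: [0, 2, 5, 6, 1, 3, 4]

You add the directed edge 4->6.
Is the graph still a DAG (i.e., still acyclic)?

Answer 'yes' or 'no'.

Given toposort: [0, 2, 5, 6, 1, 3, 4]
Position of 4: index 6; position of 6: index 3
New edge 4->6: backward (u after v in old order)
Backward edge: old toposort is now invalid. Check if this creates a cycle.
Does 6 already reach 4? Reachable from 6: [1, 3, 4, 6]. YES -> cycle!
Still a DAG? no

Answer: no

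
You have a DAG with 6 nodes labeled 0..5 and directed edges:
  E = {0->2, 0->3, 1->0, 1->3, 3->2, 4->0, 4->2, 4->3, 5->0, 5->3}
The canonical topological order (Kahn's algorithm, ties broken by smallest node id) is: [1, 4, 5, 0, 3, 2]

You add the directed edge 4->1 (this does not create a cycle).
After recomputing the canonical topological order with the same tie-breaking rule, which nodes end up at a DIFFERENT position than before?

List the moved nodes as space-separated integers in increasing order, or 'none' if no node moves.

Answer: 1 4

Derivation:
Old toposort: [1, 4, 5, 0, 3, 2]
Added edge 4->1
Recompute Kahn (smallest-id tiebreak):
  initial in-degrees: [3, 1, 3, 4, 0, 0]
  ready (indeg=0): [4, 5]
  pop 4: indeg[0]->2; indeg[1]->0; indeg[2]->2; indeg[3]->3 | ready=[1, 5] | order so far=[4]
  pop 1: indeg[0]->1; indeg[3]->2 | ready=[5] | order so far=[4, 1]
  pop 5: indeg[0]->0; indeg[3]->1 | ready=[0] | order so far=[4, 1, 5]
  pop 0: indeg[2]->1; indeg[3]->0 | ready=[3] | order so far=[4, 1, 5, 0]
  pop 3: indeg[2]->0 | ready=[2] | order so far=[4, 1, 5, 0, 3]
  pop 2: no out-edges | ready=[] | order so far=[4, 1, 5, 0, 3, 2]
New canonical toposort: [4, 1, 5, 0, 3, 2]
Compare positions:
  Node 0: index 3 -> 3 (same)
  Node 1: index 0 -> 1 (moved)
  Node 2: index 5 -> 5 (same)
  Node 3: index 4 -> 4 (same)
  Node 4: index 1 -> 0 (moved)
  Node 5: index 2 -> 2 (same)
Nodes that changed position: 1 4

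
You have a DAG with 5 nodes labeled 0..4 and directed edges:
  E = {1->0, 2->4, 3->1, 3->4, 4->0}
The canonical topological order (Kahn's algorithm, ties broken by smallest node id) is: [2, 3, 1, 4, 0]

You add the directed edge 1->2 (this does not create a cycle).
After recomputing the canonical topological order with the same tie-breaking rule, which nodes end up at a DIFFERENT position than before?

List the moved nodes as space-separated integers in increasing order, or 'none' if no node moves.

Old toposort: [2, 3, 1, 4, 0]
Added edge 1->2
Recompute Kahn (smallest-id tiebreak):
  initial in-degrees: [2, 1, 1, 0, 2]
  ready (indeg=0): [3]
  pop 3: indeg[1]->0; indeg[4]->1 | ready=[1] | order so far=[3]
  pop 1: indeg[0]->1; indeg[2]->0 | ready=[2] | order so far=[3, 1]
  pop 2: indeg[4]->0 | ready=[4] | order so far=[3, 1, 2]
  pop 4: indeg[0]->0 | ready=[0] | order so far=[3, 1, 2, 4]
  pop 0: no out-edges | ready=[] | order so far=[3, 1, 2, 4, 0]
New canonical toposort: [3, 1, 2, 4, 0]
Compare positions:
  Node 0: index 4 -> 4 (same)
  Node 1: index 2 -> 1 (moved)
  Node 2: index 0 -> 2 (moved)
  Node 3: index 1 -> 0 (moved)
  Node 4: index 3 -> 3 (same)
Nodes that changed position: 1 2 3

Answer: 1 2 3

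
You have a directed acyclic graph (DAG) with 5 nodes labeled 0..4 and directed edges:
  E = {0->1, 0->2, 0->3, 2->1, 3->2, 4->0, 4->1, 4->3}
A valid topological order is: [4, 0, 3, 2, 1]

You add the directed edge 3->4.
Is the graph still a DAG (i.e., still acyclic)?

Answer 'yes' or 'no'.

Answer: no

Derivation:
Given toposort: [4, 0, 3, 2, 1]
Position of 3: index 2; position of 4: index 0
New edge 3->4: backward (u after v in old order)
Backward edge: old toposort is now invalid. Check if this creates a cycle.
Does 4 already reach 3? Reachable from 4: [0, 1, 2, 3, 4]. YES -> cycle!
Still a DAG? no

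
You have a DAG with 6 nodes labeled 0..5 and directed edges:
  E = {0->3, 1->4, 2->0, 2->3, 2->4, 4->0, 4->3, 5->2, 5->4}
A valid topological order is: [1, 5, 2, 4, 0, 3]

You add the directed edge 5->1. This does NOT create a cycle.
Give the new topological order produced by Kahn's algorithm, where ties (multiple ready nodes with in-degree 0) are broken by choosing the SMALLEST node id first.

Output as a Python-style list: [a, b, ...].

Answer: [5, 1, 2, 4, 0, 3]

Derivation:
Old toposort: [1, 5, 2, 4, 0, 3]
Added edge: 5->1
Position of 5 (1) > position of 1 (0). Must reorder: 5 must now come before 1.
Run Kahn's algorithm (break ties by smallest node id):
  initial in-degrees: [2, 1, 1, 3, 3, 0]
  ready (indeg=0): [5]
  pop 5: indeg[1]->0; indeg[2]->0; indeg[4]->2 | ready=[1, 2] | order so far=[5]
  pop 1: indeg[4]->1 | ready=[2] | order so far=[5, 1]
  pop 2: indeg[0]->1; indeg[3]->2; indeg[4]->0 | ready=[4] | order so far=[5, 1, 2]
  pop 4: indeg[0]->0; indeg[3]->1 | ready=[0] | order so far=[5, 1, 2, 4]
  pop 0: indeg[3]->0 | ready=[3] | order so far=[5, 1, 2, 4, 0]
  pop 3: no out-edges | ready=[] | order so far=[5, 1, 2, 4, 0, 3]
  Result: [5, 1, 2, 4, 0, 3]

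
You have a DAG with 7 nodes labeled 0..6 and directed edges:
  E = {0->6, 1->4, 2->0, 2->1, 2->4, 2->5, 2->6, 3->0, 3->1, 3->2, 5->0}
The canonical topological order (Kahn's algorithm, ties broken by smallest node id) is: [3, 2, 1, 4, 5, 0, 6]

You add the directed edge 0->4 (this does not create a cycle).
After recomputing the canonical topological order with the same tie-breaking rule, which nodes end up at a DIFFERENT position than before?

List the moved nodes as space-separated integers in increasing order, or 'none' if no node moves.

Old toposort: [3, 2, 1, 4, 5, 0, 6]
Added edge 0->4
Recompute Kahn (smallest-id tiebreak):
  initial in-degrees: [3, 2, 1, 0, 3, 1, 2]
  ready (indeg=0): [3]
  pop 3: indeg[0]->2; indeg[1]->1; indeg[2]->0 | ready=[2] | order so far=[3]
  pop 2: indeg[0]->1; indeg[1]->0; indeg[4]->2; indeg[5]->0; indeg[6]->1 | ready=[1, 5] | order so far=[3, 2]
  pop 1: indeg[4]->1 | ready=[5] | order so far=[3, 2, 1]
  pop 5: indeg[0]->0 | ready=[0] | order so far=[3, 2, 1, 5]
  pop 0: indeg[4]->0; indeg[6]->0 | ready=[4, 6] | order so far=[3, 2, 1, 5, 0]
  pop 4: no out-edges | ready=[6] | order so far=[3, 2, 1, 5, 0, 4]
  pop 6: no out-edges | ready=[] | order so far=[3, 2, 1, 5, 0, 4, 6]
New canonical toposort: [3, 2, 1, 5, 0, 4, 6]
Compare positions:
  Node 0: index 5 -> 4 (moved)
  Node 1: index 2 -> 2 (same)
  Node 2: index 1 -> 1 (same)
  Node 3: index 0 -> 0 (same)
  Node 4: index 3 -> 5 (moved)
  Node 5: index 4 -> 3 (moved)
  Node 6: index 6 -> 6 (same)
Nodes that changed position: 0 4 5

Answer: 0 4 5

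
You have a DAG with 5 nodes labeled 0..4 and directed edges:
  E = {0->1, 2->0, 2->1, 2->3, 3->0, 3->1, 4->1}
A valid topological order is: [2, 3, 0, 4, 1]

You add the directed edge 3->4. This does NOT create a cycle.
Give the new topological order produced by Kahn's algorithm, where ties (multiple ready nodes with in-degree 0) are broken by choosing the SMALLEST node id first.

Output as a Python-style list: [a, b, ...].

Answer: [2, 3, 0, 4, 1]

Derivation:
Old toposort: [2, 3, 0, 4, 1]
Added edge: 3->4
Position of 3 (1) < position of 4 (3). Old order still valid.
Run Kahn's algorithm (break ties by smallest node id):
  initial in-degrees: [2, 4, 0, 1, 1]
  ready (indeg=0): [2]
  pop 2: indeg[0]->1; indeg[1]->3; indeg[3]->0 | ready=[3] | order so far=[2]
  pop 3: indeg[0]->0; indeg[1]->2; indeg[4]->0 | ready=[0, 4] | order so far=[2, 3]
  pop 0: indeg[1]->1 | ready=[4] | order so far=[2, 3, 0]
  pop 4: indeg[1]->0 | ready=[1] | order so far=[2, 3, 0, 4]
  pop 1: no out-edges | ready=[] | order so far=[2, 3, 0, 4, 1]
  Result: [2, 3, 0, 4, 1]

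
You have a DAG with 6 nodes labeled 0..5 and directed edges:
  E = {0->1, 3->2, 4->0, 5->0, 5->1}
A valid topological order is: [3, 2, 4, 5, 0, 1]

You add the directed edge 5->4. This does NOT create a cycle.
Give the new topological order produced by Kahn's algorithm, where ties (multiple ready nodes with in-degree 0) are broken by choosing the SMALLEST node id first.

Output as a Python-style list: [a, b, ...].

Answer: [3, 2, 5, 4, 0, 1]

Derivation:
Old toposort: [3, 2, 4, 5, 0, 1]
Added edge: 5->4
Position of 5 (3) > position of 4 (2). Must reorder: 5 must now come before 4.
Run Kahn's algorithm (break ties by smallest node id):
  initial in-degrees: [2, 2, 1, 0, 1, 0]
  ready (indeg=0): [3, 5]
  pop 3: indeg[2]->0 | ready=[2, 5] | order so far=[3]
  pop 2: no out-edges | ready=[5] | order so far=[3, 2]
  pop 5: indeg[0]->1; indeg[1]->1; indeg[4]->0 | ready=[4] | order so far=[3, 2, 5]
  pop 4: indeg[0]->0 | ready=[0] | order so far=[3, 2, 5, 4]
  pop 0: indeg[1]->0 | ready=[1] | order so far=[3, 2, 5, 4, 0]
  pop 1: no out-edges | ready=[] | order so far=[3, 2, 5, 4, 0, 1]
  Result: [3, 2, 5, 4, 0, 1]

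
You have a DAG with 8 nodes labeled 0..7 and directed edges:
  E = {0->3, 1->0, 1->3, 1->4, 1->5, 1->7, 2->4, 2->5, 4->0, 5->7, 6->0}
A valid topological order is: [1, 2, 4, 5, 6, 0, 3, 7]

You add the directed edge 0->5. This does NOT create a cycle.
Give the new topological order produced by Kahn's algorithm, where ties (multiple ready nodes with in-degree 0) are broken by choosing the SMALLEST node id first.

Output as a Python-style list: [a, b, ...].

Old toposort: [1, 2, 4, 5, 6, 0, 3, 7]
Added edge: 0->5
Position of 0 (5) > position of 5 (3). Must reorder: 0 must now come before 5.
Run Kahn's algorithm (break ties by smallest node id):
  initial in-degrees: [3, 0, 0, 2, 2, 3, 0, 2]
  ready (indeg=0): [1, 2, 6]
  pop 1: indeg[0]->2; indeg[3]->1; indeg[4]->1; indeg[5]->2; indeg[7]->1 | ready=[2, 6] | order so far=[1]
  pop 2: indeg[4]->0; indeg[5]->1 | ready=[4, 6] | order so far=[1, 2]
  pop 4: indeg[0]->1 | ready=[6] | order so far=[1, 2, 4]
  pop 6: indeg[0]->0 | ready=[0] | order so far=[1, 2, 4, 6]
  pop 0: indeg[3]->0; indeg[5]->0 | ready=[3, 5] | order so far=[1, 2, 4, 6, 0]
  pop 3: no out-edges | ready=[5] | order so far=[1, 2, 4, 6, 0, 3]
  pop 5: indeg[7]->0 | ready=[7] | order so far=[1, 2, 4, 6, 0, 3, 5]
  pop 7: no out-edges | ready=[] | order so far=[1, 2, 4, 6, 0, 3, 5, 7]
  Result: [1, 2, 4, 6, 0, 3, 5, 7]

Answer: [1, 2, 4, 6, 0, 3, 5, 7]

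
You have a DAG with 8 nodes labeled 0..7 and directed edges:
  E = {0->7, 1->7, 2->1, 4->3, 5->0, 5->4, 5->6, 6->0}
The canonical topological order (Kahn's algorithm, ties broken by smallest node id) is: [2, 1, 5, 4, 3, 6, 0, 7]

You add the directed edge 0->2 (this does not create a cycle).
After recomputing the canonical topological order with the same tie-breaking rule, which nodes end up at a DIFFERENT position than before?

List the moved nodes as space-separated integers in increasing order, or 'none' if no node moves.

Old toposort: [2, 1, 5, 4, 3, 6, 0, 7]
Added edge 0->2
Recompute Kahn (smallest-id tiebreak):
  initial in-degrees: [2, 1, 1, 1, 1, 0, 1, 2]
  ready (indeg=0): [5]
  pop 5: indeg[0]->1; indeg[4]->0; indeg[6]->0 | ready=[4, 6] | order so far=[5]
  pop 4: indeg[3]->0 | ready=[3, 6] | order so far=[5, 4]
  pop 3: no out-edges | ready=[6] | order so far=[5, 4, 3]
  pop 6: indeg[0]->0 | ready=[0] | order so far=[5, 4, 3, 6]
  pop 0: indeg[2]->0; indeg[7]->1 | ready=[2] | order so far=[5, 4, 3, 6, 0]
  pop 2: indeg[1]->0 | ready=[1] | order so far=[5, 4, 3, 6, 0, 2]
  pop 1: indeg[7]->0 | ready=[7] | order so far=[5, 4, 3, 6, 0, 2, 1]
  pop 7: no out-edges | ready=[] | order so far=[5, 4, 3, 6, 0, 2, 1, 7]
New canonical toposort: [5, 4, 3, 6, 0, 2, 1, 7]
Compare positions:
  Node 0: index 6 -> 4 (moved)
  Node 1: index 1 -> 6 (moved)
  Node 2: index 0 -> 5 (moved)
  Node 3: index 4 -> 2 (moved)
  Node 4: index 3 -> 1 (moved)
  Node 5: index 2 -> 0 (moved)
  Node 6: index 5 -> 3 (moved)
  Node 7: index 7 -> 7 (same)
Nodes that changed position: 0 1 2 3 4 5 6

Answer: 0 1 2 3 4 5 6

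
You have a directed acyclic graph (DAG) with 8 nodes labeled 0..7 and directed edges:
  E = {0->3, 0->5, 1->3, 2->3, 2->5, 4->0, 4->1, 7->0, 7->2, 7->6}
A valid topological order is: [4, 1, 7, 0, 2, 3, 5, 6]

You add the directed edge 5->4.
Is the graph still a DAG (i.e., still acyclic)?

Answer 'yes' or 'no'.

Answer: no

Derivation:
Given toposort: [4, 1, 7, 0, 2, 3, 5, 6]
Position of 5: index 6; position of 4: index 0
New edge 5->4: backward (u after v in old order)
Backward edge: old toposort is now invalid. Check if this creates a cycle.
Does 4 already reach 5? Reachable from 4: [0, 1, 3, 4, 5]. YES -> cycle!
Still a DAG? no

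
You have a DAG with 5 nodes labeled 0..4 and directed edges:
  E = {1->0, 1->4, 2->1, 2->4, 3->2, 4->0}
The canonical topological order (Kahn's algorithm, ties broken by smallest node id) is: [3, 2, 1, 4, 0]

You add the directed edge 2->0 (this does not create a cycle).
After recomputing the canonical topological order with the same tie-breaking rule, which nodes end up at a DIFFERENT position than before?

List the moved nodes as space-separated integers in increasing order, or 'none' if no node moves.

Old toposort: [3, 2, 1, 4, 0]
Added edge 2->0
Recompute Kahn (smallest-id tiebreak):
  initial in-degrees: [3, 1, 1, 0, 2]
  ready (indeg=0): [3]
  pop 3: indeg[2]->0 | ready=[2] | order so far=[3]
  pop 2: indeg[0]->2; indeg[1]->0; indeg[4]->1 | ready=[1] | order so far=[3, 2]
  pop 1: indeg[0]->1; indeg[4]->0 | ready=[4] | order so far=[3, 2, 1]
  pop 4: indeg[0]->0 | ready=[0] | order so far=[3, 2, 1, 4]
  pop 0: no out-edges | ready=[] | order so far=[3, 2, 1, 4, 0]
New canonical toposort: [3, 2, 1, 4, 0]
Compare positions:
  Node 0: index 4 -> 4 (same)
  Node 1: index 2 -> 2 (same)
  Node 2: index 1 -> 1 (same)
  Node 3: index 0 -> 0 (same)
  Node 4: index 3 -> 3 (same)
Nodes that changed position: none

Answer: none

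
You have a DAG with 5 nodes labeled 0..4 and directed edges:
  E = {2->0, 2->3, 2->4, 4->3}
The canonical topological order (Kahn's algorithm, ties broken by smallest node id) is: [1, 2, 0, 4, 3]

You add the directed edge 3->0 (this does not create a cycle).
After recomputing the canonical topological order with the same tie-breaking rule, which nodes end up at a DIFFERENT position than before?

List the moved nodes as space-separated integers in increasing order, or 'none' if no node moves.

Old toposort: [1, 2, 0, 4, 3]
Added edge 3->0
Recompute Kahn (smallest-id tiebreak):
  initial in-degrees: [2, 0, 0, 2, 1]
  ready (indeg=0): [1, 2]
  pop 1: no out-edges | ready=[2] | order so far=[1]
  pop 2: indeg[0]->1; indeg[3]->1; indeg[4]->0 | ready=[4] | order so far=[1, 2]
  pop 4: indeg[3]->0 | ready=[3] | order so far=[1, 2, 4]
  pop 3: indeg[0]->0 | ready=[0] | order so far=[1, 2, 4, 3]
  pop 0: no out-edges | ready=[] | order so far=[1, 2, 4, 3, 0]
New canonical toposort: [1, 2, 4, 3, 0]
Compare positions:
  Node 0: index 2 -> 4 (moved)
  Node 1: index 0 -> 0 (same)
  Node 2: index 1 -> 1 (same)
  Node 3: index 4 -> 3 (moved)
  Node 4: index 3 -> 2 (moved)
Nodes that changed position: 0 3 4

Answer: 0 3 4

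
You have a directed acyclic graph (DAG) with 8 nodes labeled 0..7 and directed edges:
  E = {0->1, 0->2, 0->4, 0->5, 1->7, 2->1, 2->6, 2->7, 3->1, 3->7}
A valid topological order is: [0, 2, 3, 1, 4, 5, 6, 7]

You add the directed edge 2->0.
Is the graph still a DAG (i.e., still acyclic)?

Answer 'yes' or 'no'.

Given toposort: [0, 2, 3, 1, 4, 5, 6, 7]
Position of 2: index 1; position of 0: index 0
New edge 2->0: backward (u after v in old order)
Backward edge: old toposort is now invalid. Check if this creates a cycle.
Does 0 already reach 2? Reachable from 0: [0, 1, 2, 4, 5, 6, 7]. YES -> cycle!
Still a DAG? no

Answer: no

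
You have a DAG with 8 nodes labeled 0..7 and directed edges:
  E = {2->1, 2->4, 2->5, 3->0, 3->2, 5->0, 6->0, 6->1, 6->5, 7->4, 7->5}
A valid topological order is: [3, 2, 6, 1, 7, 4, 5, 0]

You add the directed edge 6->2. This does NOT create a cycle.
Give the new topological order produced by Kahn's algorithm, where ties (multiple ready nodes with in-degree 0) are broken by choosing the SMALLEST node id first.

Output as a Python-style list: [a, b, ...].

Answer: [3, 6, 2, 1, 7, 4, 5, 0]

Derivation:
Old toposort: [3, 2, 6, 1, 7, 4, 5, 0]
Added edge: 6->2
Position of 6 (2) > position of 2 (1). Must reorder: 6 must now come before 2.
Run Kahn's algorithm (break ties by smallest node id):
  initial in-degrees: [3, 2, 2, 0, 2, 3, 0, 0]
  ready (indeg=0): [3, 6, 7]
  pop 3: indeg[0]->2; indeg[2]->1 | ready=[6, 7] | order so far=[3]
  pop 6: indeg[0]->1; indeg[1]->1; indeg[2]->0; indeg[5]->2 | ready=[2, 7] | order so far=[3, 6]
  pop 2: indeg[1]->0; indeg[4]->1; indeg[5]->1 | ready=[1, 7] | order so far=[3, 6, 2]
  pop 1: no out-edges | ready=[7] | order so far=[3, 6, 2, 1]
  pop 7: indeg[4]->0; indeg[5]->0 | ready=[4, 5] | order so far=[3, 6, 2, 1, 7]
  pop 4: no out-edges | ready=[5] | order so far=[3, 6, 2, 1, 7, 4]
  pop 5: indeg[0]->0 | ready=[0] | order so far=[3, 6, 2, 1, 7, 4, 5]
  pop 0: no out-edges | ready=[] | order so far=[3, 6, 2, 1, 7, 4, 5, 0]
  Result: [3, 6, 2, 1, 7, 4, 5, 0]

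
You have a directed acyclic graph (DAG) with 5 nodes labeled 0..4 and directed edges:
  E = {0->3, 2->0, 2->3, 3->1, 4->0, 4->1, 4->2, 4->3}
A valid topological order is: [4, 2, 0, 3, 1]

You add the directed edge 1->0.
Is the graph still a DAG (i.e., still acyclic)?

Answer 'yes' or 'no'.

Answer: no

Derivation:
Given toposort: [4, 2, 0, 3, 1]
Position of 1: index 4; position of 0: index 2
New edge 1->0: backward (u after v in old order)
Backward edge: old toposort is now invalid. Check if this creates a cycle.
Does 0 already reach 1? Reachable from 0: [0, 1, 3]. YES -> cycle!
Still a DAG? no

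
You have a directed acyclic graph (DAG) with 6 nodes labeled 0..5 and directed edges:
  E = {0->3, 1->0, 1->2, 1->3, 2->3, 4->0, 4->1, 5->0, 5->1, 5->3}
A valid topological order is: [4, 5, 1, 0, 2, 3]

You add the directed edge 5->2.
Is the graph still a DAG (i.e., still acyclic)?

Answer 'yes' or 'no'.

Given toposort: [4, 5, 1, 0, 2, 3]
Position of 5: index 1; position of 2: index 4
New edge 5->2: forward
Forward edge: respects the existing order. Still a DAG, same toposort still valid.
Still a DAG? yes

Answer: yes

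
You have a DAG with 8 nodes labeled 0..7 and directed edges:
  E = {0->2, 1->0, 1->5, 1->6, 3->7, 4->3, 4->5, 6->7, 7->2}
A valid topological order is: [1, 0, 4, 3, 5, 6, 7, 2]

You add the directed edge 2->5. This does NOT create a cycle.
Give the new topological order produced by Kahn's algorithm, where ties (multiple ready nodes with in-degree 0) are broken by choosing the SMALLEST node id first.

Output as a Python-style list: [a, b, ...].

Old toposort: [1, 0, 4, 3, 5, 6, 7, 2]
Added edge: 2->5
Position of 2 (7) > position of 5 (4). Must reorder: 2 must now come before 5.
Run Kahn's algorithm (break ties by smallest node id):
  initial in-degrees: [1, 0, 2, 1, 0, 3, 1, 2]
  ready (indeg=0): [1, 4]
  pop 1: indeg[0]->0; indeg[5]->2; indeg[6]->0 | ready=[0, 4, 6] | order so far=[1]
  pop 0: indeg[2]->1 | ready=[4, 6] | order so far=[1, 0]
  pop 4: indeg[3]->0; indeg[5]->1 | ready=[3, 6] | order so far=[1, 0, 4]
  pop 3: indeg[7]->1 | ready=[6] | order so far=[1, 0, 4, 3]
  pop 6: indeg[7]->0 | ready=[7] | order so far=[1, 0, 4, 3, 6]
  pop 7: indeg[2]->0 | ready=[2] | order so far=[1, 0, 4, 3, 6, 7]
  pop 2: indeg[5]->0 | ready=[5] | order so far=[1, 0, 4, 3, 6, 7, 2]
  pop 5: no out-edges | ready=[] | order so far=[1, 0, 4, 3, 6, 7, 2, 5]
  Result: [1, 0, 4, 3, 6, 7, 2, 5]

Answer: [1, 0, 4, 3, 6, 7, 2, 5]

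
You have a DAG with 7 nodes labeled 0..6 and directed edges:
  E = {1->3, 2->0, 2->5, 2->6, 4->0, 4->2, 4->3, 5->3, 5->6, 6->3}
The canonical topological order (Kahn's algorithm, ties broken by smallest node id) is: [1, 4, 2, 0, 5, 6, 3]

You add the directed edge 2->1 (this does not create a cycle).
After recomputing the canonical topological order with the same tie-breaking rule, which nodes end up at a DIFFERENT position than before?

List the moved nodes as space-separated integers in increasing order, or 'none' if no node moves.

Old toposort: [1, 4, 2, 0, 5, 6, 3]
Added edge 2->1
Recompute Kahn (smallest-id tiebreak):
  initial in-degrees: [2, 1, 1, 4, 0, 1, 2]
  ready (indeg=0): [4]
  pop 4: indeg[0]->1; indeg[2]->0; indeg[3]->3 | ready=[2] | order so far=[4]
  pop 2: indeg[0]->0; indeg[1]->0; indeg[5]->0; indeg[6]->1 | ready=[0, 1, 5] | order so far=[4, 2]
  pop 0: no out-edges | ready=[1, 5] | order so far=[4, 2, 0]
  pop 1: indeg[3]->2 | ready=[5] | order so far=[4, 2, 0, 1]
  pop 5: indeg[3]->1; indeg[6]->0 | ready=[6] | order so far=[4, 2, 0, 1, 5]
  pop 6: indeg[3]->0 | ready=[3] | order so far=[4, 2, 0, 1, 5, 6]
  pop 3: no out-edges | ready=[] | order so far=[4, 2, 0, 1, 5, 6, 3]
New canonical toposort: [4, 2, 0, 1, 5, 6, 3]
Compare positions:
  Node 0: index 3 -> 2 (moved)
  Node 1: index 0 -> 3 (moved)
  Node 2: index 2 -> 1 (moved)
  Node 3: index 6 -> 6 (same)
  Node 4: index 1 -> 0 (moved)
  Node 5: index 4 -> 4 (same)
  Node 6: index 5 -> 5 (same)
Nodes that changed position: 0 1 2 4

Answer: 0 1 2 4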